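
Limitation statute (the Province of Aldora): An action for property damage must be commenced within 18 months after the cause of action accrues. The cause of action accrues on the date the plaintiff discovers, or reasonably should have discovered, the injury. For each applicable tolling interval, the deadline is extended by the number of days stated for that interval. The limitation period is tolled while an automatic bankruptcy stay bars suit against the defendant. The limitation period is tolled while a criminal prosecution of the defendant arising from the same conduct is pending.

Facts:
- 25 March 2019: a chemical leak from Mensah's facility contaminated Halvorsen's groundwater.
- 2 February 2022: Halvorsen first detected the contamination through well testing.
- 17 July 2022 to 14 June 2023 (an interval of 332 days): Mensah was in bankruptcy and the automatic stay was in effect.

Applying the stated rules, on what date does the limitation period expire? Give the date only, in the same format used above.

29 June 2024

Under the discovery rule, the claim accrued on 2 February 2022, when Halvorsen discovered the injury — not on the 25 March 2019 date of the underlying act.
Adding the 18 months base period to 2 February 2022 gives a deadline of 2 August 2023, before any tolling.
The automatic bankruptcy stay from 17 July 2022 to 14 June 2023 tolled the period for 332 days, extending the deadline to 29 June 2024.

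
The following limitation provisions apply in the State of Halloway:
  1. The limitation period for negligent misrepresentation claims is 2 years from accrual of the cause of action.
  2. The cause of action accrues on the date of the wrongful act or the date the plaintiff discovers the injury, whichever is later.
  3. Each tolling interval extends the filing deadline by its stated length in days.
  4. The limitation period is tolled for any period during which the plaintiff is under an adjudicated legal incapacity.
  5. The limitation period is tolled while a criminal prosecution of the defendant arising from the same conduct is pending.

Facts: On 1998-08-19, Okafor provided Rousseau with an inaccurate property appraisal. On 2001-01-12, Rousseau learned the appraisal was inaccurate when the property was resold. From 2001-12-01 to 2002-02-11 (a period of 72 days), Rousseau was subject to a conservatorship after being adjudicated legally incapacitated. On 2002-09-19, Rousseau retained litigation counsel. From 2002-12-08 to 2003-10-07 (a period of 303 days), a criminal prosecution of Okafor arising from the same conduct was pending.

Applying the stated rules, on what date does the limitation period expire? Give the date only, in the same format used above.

Because discovery on 2001-01-12 post-dates the 1998-08-19 act, accrual under the later-of rule falls on 2001-01-12.
The untolled deadline — 2 years after 2001-01-12 — is 2003-01-12.
Because the plaintiff's legal incapacity ran from 2001-12-01 to 2002-02-11, the deadline is extended by 72 days to 2003-03-25.
Because the pending criminal prosecution ran from 2002-12-08 to 2003-10-07, the deadline is extended by 303 days to 2004-01-22.
None of the other events listed affects the running of the period under the stated rules.

2004-01-22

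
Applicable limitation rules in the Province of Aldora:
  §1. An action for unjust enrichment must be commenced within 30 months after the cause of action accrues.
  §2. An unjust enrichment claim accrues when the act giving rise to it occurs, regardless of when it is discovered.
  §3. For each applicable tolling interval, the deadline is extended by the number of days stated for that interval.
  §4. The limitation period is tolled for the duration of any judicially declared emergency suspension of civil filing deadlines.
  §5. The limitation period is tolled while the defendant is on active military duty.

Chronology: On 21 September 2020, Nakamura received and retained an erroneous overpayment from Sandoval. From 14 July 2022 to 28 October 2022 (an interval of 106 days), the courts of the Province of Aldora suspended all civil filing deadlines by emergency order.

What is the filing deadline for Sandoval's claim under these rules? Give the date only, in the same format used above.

5 July 2023

The limitation period began to run on 21 September 2020.
Adding the 30 months base period to 21 September 2020 gives a deadline of 21 March 2023, before any tolling.
Because the emergency suspension of filing deadlines ran from 14 July 2022 to 28 October 2022, the deadline is extended by 106 days to 5 July 2023.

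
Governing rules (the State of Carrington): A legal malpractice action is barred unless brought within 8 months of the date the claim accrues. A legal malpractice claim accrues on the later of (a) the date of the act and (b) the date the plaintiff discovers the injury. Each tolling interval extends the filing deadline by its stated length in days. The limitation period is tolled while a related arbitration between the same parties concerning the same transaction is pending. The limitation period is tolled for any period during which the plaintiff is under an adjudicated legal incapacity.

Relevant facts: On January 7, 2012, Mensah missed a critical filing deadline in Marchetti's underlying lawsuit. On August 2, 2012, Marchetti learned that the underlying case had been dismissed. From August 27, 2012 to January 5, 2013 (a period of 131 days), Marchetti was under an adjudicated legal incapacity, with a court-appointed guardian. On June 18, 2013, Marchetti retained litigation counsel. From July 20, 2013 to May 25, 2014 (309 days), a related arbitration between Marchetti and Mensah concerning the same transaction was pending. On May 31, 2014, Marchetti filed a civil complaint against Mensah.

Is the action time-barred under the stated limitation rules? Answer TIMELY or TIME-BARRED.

TIMELY

Because discovery on August 2, 2012 post-dates the January 7, 2012 act, accrual under the later-of rule falls on August 2, 2012.
The untolled deadline — 8 months after August 2, 2012 — is April 2, 2013.
The period was tolled for 131 days by the plaintiff's legal incapacity (August 27, 2012 to January 5, 2013), pushing the deadline to August 11, 2013.
The pending related arbitration from July 20, 2013 to May 25, 2014 tolled the period for 309 days, extending the deadline to June 16, 2014.
Nothing else in the chronology tolls or restarts the period.
The May 31, 2014 filing precedes the June 16, 2014 deadline; the claim is timely.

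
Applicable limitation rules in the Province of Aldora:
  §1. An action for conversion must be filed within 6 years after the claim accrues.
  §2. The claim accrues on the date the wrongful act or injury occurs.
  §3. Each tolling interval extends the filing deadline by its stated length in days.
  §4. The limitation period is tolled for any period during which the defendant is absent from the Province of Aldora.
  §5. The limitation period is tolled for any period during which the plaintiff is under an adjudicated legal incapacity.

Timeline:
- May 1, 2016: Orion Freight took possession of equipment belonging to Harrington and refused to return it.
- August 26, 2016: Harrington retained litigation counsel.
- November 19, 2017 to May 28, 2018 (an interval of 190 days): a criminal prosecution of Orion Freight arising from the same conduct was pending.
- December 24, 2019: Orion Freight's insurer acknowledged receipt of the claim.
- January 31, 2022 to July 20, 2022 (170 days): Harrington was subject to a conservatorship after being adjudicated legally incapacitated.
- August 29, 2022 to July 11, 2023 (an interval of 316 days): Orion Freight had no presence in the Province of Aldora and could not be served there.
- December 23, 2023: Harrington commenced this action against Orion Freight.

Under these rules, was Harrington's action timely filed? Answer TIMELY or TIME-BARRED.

TIME-BARRED

The limitation period began to run on May 1, 2016.
The untolled deadline — 6 years after May 1, 2016 — is May 1, 2022.
The period was tolled for 170 days by the plaintiff's legal incapacity (January 31, 2022 to July 20, 2022), pushing the deadline to October 18, 2022.
Because the defendant's absence from the jurisdiction ran from August 29, 2022 to July 11, 2023, the deadline is extended by 316 days to August 30, 2023.
No stated provision tolls the period for a criminal prosecution, so the interval from November 19, 2017 to May 28, 2018 has no effect on the deadline.
None of the other events listed affects the running of the period under the stated rules.
The December 23, 2023 filing falls after the August 30, 2023 deadline; the claim is time-barred.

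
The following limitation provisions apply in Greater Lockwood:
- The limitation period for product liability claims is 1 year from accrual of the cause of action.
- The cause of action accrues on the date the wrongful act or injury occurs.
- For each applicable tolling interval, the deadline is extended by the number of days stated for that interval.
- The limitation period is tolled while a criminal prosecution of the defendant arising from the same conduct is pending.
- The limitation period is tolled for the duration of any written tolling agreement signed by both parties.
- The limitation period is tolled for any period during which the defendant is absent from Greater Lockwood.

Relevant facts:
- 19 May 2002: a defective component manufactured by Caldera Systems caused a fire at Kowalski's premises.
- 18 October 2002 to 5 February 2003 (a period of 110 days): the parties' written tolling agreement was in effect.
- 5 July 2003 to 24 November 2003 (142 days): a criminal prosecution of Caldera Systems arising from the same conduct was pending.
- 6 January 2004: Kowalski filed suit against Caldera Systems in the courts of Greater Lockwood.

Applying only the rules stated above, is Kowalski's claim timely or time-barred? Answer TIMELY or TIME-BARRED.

The claim accrued on 19 May 2002, when the wrongful act occurred.
The untolled deadline — 1 year after 19 May 2002 — is 19 May 2003.
The period was tolled for 110 days by the written tolling agreement (18 October 2002 to 5 February 2003), pushing the deadline to 6 September 2003.
Because the pending criminal prosecution ran from 5 July 2003 to 24 November 2003, the deadline is extended by 142 days to 26 January 2004.
Kowalski filed on 6 January 2004, before the 26 January 2004 deadline, so the action is timely.

TIMELY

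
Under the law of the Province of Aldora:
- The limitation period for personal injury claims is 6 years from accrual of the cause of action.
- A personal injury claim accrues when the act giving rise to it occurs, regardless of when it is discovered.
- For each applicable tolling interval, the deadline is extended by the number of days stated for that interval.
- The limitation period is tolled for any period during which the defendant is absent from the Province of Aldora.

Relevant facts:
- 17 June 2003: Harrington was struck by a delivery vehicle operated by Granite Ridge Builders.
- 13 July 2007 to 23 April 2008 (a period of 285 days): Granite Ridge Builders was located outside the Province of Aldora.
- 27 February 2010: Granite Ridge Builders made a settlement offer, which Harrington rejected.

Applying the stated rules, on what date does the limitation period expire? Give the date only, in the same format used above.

The cause of action accrued on 17 June 2003, the date of the act.
The untolled deadline — 6 years after 17 June 2003 — is 17 June 2009.
The period was tolled for 285 days by the defendant's absence from the jurisdiction (13 July 2007 to 23 April 2008), pushing the deadline to 29 March 2010.
None of the other events listed affects the running of the period under the stated rules.

29 March 2010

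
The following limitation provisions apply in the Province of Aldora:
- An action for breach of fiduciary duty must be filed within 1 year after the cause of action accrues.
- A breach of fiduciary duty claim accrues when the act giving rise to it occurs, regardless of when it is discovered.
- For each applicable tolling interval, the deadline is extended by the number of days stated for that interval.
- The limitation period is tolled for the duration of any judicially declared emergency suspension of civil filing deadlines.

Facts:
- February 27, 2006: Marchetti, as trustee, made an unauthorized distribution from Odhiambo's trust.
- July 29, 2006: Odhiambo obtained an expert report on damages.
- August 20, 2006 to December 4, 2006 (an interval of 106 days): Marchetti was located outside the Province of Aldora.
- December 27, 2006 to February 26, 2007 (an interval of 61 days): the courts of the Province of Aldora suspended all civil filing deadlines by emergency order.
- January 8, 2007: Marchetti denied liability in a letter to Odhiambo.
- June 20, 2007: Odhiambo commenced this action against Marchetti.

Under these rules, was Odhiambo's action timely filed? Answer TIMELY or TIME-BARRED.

TIME-BARRED

The limitation period began to run on February 27, 2006.
The untolled deadline — 1 year after February 27, 2006 — is February 27, 2007.
Because the emergency suspension of filing deadlines ran from December 27, 2006 to February 26, 2007, the deadline is extended by 61 days to April 29, 2007.
The defendant's absence from the jurisdiction from August 20, 2006 to December 4, 2006 does not toll the period, because no stated rule makes the defendant's absence a tolling event.
The other events in the timeline have no effect on the limitation period under the stated rules.
Odhiambo filed on June 20, 2007, after the April 29, 2007 deadline, so the action is time-barred.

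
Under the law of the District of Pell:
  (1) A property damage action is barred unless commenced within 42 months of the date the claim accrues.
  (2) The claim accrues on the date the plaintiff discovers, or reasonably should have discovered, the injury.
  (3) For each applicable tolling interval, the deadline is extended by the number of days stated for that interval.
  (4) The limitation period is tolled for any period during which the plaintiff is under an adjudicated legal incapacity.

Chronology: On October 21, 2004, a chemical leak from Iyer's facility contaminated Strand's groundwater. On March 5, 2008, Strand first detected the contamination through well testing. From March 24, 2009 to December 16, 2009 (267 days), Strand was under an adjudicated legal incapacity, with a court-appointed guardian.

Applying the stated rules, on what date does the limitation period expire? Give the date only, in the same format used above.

The claim did not accrue until Strand discovered the injury on March 5, 2008; the October 21, 2004 act date does not start the clock under the stated rule.
The untolled deadline — 42 months after March 5, 2008 — is September 5, 2011.
The plaintiff's legal incapacity from March 24, 2009 to December 16, 2009 tolled the period for 267 days, extending the deadline to May 29, 2012.

May 29, 2012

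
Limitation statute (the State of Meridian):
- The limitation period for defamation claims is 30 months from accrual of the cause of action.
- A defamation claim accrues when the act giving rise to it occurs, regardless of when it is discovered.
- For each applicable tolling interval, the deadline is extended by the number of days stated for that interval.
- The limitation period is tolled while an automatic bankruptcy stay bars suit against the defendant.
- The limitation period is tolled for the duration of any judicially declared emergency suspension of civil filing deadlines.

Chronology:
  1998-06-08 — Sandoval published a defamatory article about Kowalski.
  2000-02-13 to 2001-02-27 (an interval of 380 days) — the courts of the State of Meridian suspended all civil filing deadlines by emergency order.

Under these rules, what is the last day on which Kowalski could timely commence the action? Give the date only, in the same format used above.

The claim accrued on 1998-06-08, when the wrongful act occurred.
Adding the 30 months base period to 1998-06-08 gives a deadline of 2000-12-08, before any tolling.
Because the emergency suspension of filing deadlines ran from 2000-02-13 to 2001-02-27, the deadline is extended by 380 days to 2001-12-23.

2001-12-23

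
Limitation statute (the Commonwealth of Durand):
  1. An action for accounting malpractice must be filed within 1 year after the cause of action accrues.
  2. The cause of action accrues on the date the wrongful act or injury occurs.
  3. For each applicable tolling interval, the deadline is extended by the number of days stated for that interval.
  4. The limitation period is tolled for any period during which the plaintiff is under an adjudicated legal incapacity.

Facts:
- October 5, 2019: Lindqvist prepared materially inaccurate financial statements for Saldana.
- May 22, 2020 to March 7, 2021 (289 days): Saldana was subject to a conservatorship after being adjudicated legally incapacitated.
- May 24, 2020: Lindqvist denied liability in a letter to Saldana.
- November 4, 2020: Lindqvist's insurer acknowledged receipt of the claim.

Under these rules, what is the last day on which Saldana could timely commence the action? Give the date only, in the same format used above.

The cause of action accrued on October 5, 2019, the date of the act.
1 year from October 5, 2019 is October 5, 2020.
The period was tolled for 289 days by the plaintiff's legal incapacity (May 22, 2020 to March 7, 2021), pushing the deadline to July 21, 2021.
Nothing else in the chronology tolls or restarts the period.

July 21, 2021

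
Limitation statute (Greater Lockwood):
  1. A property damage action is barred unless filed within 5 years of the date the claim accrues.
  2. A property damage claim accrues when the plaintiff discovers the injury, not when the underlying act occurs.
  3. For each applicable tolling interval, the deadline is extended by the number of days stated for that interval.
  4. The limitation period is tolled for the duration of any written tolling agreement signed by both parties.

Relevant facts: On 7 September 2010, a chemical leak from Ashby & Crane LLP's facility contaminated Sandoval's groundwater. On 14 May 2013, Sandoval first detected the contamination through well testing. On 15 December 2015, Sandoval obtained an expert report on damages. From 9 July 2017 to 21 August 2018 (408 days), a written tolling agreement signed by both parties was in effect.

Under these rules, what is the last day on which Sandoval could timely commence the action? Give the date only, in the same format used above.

26 June 2019

Under the discovery rule, the claim accrued on 14 May 2013, when Sandoval discovered the injury — not on the 7 September 2010 date of the underlying act.
The untolled deadline — 5 years after 14 May 2013 — is 14 May 2018.
The period was tolled for 408 days by the written tolling agreement (9 July 2017 to 21 August 2018), pushing the deadline to 26 June 2019.
Nothing else in the chronology tolls or restarts the period.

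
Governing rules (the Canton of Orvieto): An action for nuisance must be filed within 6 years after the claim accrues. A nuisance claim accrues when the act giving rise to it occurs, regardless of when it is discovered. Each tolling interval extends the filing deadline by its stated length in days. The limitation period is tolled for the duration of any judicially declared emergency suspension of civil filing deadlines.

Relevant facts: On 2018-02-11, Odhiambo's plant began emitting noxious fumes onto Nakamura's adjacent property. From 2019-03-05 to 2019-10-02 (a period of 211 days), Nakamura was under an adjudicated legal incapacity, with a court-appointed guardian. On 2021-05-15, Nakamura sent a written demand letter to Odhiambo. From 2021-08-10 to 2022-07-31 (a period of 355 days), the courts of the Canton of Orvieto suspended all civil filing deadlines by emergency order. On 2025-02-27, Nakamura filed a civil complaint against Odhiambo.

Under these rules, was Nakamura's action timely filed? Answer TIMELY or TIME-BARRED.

The limitation period began to run on 2018-02-11.
The untolled deadline — 6 years after 2018-02-11 — is 2024-02-11.
Because the emergency suspension of filing deadlines ran from 2021-08-10 to 2022-07-31, the deadline is extended by 355 days to 2025-01-31.
The plaintiff's legal incapacity from 2019-03-05 to 2019-10-02 does not toll the period, because no stated rule makes the plaintiff's incapacity a tolling event.
Nothing else in the chronology tolls or restarts the period.
The 2025-02-27 filing falls after the 2025-01-31 deadline; the claim is time-barred.

TIME-BARRED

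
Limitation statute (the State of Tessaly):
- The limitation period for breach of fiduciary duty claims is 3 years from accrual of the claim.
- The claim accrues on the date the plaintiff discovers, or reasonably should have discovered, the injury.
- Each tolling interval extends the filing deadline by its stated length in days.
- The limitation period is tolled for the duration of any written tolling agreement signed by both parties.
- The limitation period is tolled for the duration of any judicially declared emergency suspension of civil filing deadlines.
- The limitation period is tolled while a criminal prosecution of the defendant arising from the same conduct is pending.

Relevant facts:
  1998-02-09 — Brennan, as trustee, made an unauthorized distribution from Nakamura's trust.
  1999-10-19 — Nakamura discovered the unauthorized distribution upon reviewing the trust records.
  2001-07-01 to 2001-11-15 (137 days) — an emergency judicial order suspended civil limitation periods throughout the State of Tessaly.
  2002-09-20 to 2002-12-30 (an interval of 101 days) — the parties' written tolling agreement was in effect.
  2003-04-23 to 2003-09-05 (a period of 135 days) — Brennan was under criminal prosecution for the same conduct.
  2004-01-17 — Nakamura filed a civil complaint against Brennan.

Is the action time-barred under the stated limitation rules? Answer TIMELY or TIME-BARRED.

TIME-BARRED

Under the discovery rule, the claim accrued on 1999-10-19, when Nakamura discovered the injury — not on the 1998-02-09 date of the underlying act.
The untolled deadline — 3 years after 1999-10-19 — is 2002-10-19.
The emergency suspension of filing deadlines from 2001-07-01 to 2001-11-15 tolled the period for 137 days, extending the deadline to 2003-03-05.
Because the written tolling agreement ran from 2002-09-20 to 2002-12-30, the deadline is extended by 101 days to 2003-06-14.
Because the pending criminal prosecution ran from 2003-04-23 to 2003-09-05, the deadline is extended by 135 days to 2003-10-27.
Nakamura filed on 2004-01-17, after the 2003-10-27 deadline, so the action is time-barred.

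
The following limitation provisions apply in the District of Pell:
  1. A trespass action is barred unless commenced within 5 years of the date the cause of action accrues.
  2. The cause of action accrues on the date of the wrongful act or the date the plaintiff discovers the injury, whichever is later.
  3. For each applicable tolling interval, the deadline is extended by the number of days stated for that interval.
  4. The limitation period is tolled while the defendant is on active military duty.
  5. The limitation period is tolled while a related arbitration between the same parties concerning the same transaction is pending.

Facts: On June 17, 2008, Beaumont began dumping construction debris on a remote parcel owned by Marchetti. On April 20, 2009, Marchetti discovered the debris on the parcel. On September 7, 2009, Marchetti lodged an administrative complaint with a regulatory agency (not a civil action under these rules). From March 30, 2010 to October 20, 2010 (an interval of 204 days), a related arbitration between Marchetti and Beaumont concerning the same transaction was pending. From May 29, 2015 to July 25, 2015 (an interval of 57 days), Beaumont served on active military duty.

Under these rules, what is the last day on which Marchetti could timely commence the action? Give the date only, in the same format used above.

Because discovery on April 20, 2009 post-dates the June 17, 2008 act, accrual under the later-of rule falls on April 20, 2009.
5 years from April 20, 2009 is April 20, 2014.
The pending related arbitration from March 30, 2010 to October 20, 2010 tolled the period for 204 days, extending the deadline to November 10, 2014.
By the time the defendant's active military service began on May 29, 2015, the limitation period had already expired on November 10, 2014; that interval cannot revive it.
The other events in the timeline have no effect on the limitation period under the stated rules.

November 10, 2014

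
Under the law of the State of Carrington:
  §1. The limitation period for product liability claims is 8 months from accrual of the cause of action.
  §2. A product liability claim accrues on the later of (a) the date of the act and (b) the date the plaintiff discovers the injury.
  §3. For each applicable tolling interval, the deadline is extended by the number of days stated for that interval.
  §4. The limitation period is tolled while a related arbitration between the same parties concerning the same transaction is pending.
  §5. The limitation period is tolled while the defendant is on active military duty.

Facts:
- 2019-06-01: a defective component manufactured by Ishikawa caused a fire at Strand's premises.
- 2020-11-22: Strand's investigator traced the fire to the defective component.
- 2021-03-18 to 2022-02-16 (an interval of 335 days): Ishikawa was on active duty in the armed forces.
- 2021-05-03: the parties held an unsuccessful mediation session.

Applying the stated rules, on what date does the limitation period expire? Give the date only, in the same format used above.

2022-06-22

The claim accrued on 2020-11-22 — the later of the 2019-06-01 act and the 2020-11-22 discovery.
The untolled deadline — 8 months after 2020-11-22 — is 2021-07-22.
The period was tolled for 335 days by the defendant's active military service (2021-03-18 to 2022-02-16), pushing the deadline to 2022-06-22.
None of the other events listed affects the running of the period under the stated rules.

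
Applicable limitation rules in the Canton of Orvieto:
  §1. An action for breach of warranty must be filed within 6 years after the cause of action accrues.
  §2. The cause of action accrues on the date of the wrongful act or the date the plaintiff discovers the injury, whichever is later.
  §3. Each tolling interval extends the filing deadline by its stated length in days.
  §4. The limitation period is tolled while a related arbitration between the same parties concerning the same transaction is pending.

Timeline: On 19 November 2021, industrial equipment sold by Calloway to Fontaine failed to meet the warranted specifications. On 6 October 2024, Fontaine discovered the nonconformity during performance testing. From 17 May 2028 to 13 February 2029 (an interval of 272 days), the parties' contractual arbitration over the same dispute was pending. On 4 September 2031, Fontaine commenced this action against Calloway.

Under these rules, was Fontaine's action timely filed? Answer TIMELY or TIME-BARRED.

TIME-BARRED

Because discovery on 6 October 2024 post-dates the 19 November 2021 act, accrual under the later-of rule falls on 6 October 2024.
6 years from 6 October 2024 is 6 October 2030.
The period was tolled for 272 days by the pending related arbitration (17 May 2028 to 13 February 2029), pushing the deadline to 5 July 2031.
Filing on 4 September 2031 missed the 5 July 2031 deadline — the action is time-barred.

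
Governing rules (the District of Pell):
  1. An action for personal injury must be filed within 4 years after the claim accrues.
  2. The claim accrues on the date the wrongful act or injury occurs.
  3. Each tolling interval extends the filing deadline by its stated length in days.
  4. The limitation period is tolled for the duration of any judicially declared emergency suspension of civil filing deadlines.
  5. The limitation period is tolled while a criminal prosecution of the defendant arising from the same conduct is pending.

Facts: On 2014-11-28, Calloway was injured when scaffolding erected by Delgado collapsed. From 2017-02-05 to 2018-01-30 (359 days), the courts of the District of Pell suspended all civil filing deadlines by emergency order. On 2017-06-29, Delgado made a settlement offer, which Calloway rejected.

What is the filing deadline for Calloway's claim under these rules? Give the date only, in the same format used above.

The claim accrued on 2014-11-28, when the wrongful act occurred.
The untolled deadline — 4 years after 2014-11-28 — is 2018-11-28.
The emergency suspension of filing deadlines from 2017-02-05 to 2018-01-30 tolled the period for 359 days, extending the deadline to 2019-11-22.
The other events in the timeline have no effect on the limitation period under the stated rules.

2019-11-22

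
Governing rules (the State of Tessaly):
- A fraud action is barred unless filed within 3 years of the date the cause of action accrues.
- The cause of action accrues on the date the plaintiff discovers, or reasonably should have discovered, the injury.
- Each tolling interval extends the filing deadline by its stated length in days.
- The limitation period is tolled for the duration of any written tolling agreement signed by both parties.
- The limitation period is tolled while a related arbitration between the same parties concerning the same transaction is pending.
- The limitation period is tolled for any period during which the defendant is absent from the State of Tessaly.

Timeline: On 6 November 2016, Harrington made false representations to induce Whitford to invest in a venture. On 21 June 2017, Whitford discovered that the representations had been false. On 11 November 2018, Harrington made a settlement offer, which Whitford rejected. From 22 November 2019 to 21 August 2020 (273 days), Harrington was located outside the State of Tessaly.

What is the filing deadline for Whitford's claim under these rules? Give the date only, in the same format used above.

21 March 2021

The claim did not accrue until Whitford discovered the injury on 21 June 2017; the 6 November 2016 act date does not start the clock under the stated rule.
The untolled deadline — 3 years after 21 June 2017 — is 21 June 2020.
Because the defendant's absence from the jurisdiction ran from 22 November 2019 to 21 August 2020, the deadline is extended by 273 days to 21 March 2021.
Nothing else in the chronology tolls or restarts the period.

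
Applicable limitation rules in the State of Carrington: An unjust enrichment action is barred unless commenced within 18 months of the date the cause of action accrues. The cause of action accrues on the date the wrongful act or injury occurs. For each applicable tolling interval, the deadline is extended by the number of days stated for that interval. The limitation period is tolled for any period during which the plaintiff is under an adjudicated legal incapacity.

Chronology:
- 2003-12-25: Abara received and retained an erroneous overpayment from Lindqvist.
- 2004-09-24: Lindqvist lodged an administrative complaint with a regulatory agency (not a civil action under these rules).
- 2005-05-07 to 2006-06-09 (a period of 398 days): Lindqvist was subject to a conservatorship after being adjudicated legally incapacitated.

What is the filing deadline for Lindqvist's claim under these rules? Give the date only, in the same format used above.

The cause of action accrued on 2003-12-25, the date of the act.
18 months from 2003-12-25 is 2005-06-25.
Because the plaintiff's legal incapacity ran from 2005-05-07 to 2006-06-09, the deadline is extended by 398 days to 2006-07-28.
The other events in the timeline have no effect on the limitation period under the stated rules.

2006-07-28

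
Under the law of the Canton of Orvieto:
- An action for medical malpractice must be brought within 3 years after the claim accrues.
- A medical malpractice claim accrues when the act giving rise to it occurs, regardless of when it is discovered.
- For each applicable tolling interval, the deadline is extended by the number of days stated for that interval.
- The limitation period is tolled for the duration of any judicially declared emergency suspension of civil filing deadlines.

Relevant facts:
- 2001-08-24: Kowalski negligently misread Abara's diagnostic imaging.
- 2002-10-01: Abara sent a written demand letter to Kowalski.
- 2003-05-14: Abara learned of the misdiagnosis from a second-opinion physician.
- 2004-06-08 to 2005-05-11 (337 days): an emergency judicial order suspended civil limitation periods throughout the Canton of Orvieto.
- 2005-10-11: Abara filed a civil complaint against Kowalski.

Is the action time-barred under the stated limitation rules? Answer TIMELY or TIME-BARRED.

Because the rule ties accrual to occurrence, the claim accrued on 2001-08-24, not on the 2003-05-14 discovery date.
The untolled deadline — 3 years after 2001-08-24 — is 2004-08-24.
Because the emergency suspension of filing deadlines ran from 2004-06-08 to 2005-05-11, the deadline is extended by 337 days to 2005-07-27.
Nothing else in the chronology tolls or restarts the period.
Abara filed on 2005-10-11, after the 2005-07-27 deadline, so the action is time-barred.

TIME-BARRED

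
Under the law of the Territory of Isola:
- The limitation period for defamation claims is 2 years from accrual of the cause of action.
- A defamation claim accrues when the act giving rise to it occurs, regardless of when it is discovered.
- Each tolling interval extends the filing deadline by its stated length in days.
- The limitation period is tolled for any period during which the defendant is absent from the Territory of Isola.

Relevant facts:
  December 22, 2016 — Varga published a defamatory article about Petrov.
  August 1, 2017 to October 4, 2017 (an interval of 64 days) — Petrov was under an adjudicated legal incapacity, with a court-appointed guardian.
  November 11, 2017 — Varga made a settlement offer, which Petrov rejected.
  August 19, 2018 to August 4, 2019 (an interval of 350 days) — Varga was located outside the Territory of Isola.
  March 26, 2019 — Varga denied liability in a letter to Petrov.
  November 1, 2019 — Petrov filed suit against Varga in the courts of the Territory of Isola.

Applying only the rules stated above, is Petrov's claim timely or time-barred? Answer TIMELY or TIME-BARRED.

The claim accrued on December 22, 2016, when the wrongful act occurred.
2 years from December 22, 2016 is December 22, 2018.
Because the defendant's absence from the jurisdiction ran from August 19, 2018 to August 4, 2019, the deadline is extended by 350 days to December 7, 2019.
Although the plaintiff's incapacity ran from August 1, 2017 to October 4, 2017, the stated rules do not make that a tolling event, so it is disregarded.
Nothing else in the chronology tolls or restarts the period.
Filing on November 1, 2019 beat the December 7, 2019 deadline — the action is timely.

TIMELY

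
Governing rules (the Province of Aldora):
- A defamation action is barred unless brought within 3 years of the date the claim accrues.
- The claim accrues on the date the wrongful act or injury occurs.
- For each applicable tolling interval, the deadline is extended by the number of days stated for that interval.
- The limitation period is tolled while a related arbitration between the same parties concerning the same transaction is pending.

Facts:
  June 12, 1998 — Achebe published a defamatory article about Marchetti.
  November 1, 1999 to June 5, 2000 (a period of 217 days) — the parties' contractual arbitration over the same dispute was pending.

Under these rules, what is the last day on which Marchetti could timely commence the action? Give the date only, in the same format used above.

January 15, 2002

The claim accrued on June 12, 1998, the date of the act.
The untolled deadline — 3 years after June 12, 1998 — is June 12, 2001.
Because the pending related arbitration ran from November 1, 1999 to June 5, 2000, the deadline is extended by 217 days to January 15, 2002.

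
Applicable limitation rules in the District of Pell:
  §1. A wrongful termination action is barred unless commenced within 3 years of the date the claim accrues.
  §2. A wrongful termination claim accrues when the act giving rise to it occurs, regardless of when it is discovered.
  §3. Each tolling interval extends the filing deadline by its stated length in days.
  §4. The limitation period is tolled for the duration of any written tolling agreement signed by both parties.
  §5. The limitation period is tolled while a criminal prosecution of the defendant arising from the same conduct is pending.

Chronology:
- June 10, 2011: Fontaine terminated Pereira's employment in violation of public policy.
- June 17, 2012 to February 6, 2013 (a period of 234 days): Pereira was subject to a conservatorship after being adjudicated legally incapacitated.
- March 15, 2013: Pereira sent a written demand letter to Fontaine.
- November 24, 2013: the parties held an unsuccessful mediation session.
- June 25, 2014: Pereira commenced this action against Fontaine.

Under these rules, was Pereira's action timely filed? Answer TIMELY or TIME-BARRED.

TIME-BARRED

The claim accrued on June 10, 2011, the date of the act.
Adding the 3 years base period to June 10, 2011 gives a deadline of June 10, 2014, before any tolling.
No stated provision tolls the period for the plaintiff's incapacity, so the interval from June 17, 2012 to February 6, 2013 has no effect on the deadline.
None of the other events listed affects the running of the period under the stated rules.
The June 25, 2014 filing falls after the June 10, 2014 deadline; the claim is time-barred.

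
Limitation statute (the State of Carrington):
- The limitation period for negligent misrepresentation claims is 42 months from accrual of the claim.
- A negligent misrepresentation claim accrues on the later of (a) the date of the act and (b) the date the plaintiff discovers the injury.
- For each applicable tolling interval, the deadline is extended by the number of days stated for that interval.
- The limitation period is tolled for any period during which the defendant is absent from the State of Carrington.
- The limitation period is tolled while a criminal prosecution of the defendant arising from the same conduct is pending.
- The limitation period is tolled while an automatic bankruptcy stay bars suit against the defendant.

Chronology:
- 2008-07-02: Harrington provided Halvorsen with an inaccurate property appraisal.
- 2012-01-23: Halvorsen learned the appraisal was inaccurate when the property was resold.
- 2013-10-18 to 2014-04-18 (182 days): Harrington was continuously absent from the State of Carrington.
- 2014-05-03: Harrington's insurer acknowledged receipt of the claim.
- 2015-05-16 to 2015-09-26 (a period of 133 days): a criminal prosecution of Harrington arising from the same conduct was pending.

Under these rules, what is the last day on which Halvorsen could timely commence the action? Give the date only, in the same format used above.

2016-06-02

Because discovery on 2012-01-23 post-dates the 2008-07-02 act, accrual under the later-of rule falls on 2012-01-23.
42 months from 2012-01-23 is 2015-07-23.
Because the defendant's absence from the jurisdiction ran from 2013-10-18 to 2014-04-18, the deadline is extended by 182 days to 2016-01-21.
The pending criminal prosecution from 2015-05-16 to 2015-09-26 tolled the period for 133 days, extending the deadline to 2016-06-02.
Nothing else in the chronology tolls or restarts the period.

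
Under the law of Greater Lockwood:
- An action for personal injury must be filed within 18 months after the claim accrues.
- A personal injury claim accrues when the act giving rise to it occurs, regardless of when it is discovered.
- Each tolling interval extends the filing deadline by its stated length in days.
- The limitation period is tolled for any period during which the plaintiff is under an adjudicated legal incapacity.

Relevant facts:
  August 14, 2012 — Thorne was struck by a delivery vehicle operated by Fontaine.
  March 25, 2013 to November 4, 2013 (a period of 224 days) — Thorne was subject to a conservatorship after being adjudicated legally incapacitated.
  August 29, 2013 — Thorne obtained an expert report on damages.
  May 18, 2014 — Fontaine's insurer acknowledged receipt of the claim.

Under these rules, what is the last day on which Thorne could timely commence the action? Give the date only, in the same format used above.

September 26, 2014

The claim accrued on August 14, 2012, when the wrongful act occurred.
18 months from August 14, 2012 is February 14, 2014.
The plaintiff's legal incapacity from March 25, 2013 to November 4, 2013 tolled the period for 224 days, extending the deadline to September 26, 2014.
The other events in the timeline have no effect on the limitation period under the stated rules.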